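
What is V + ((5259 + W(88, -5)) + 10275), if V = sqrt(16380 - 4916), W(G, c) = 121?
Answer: 15655 + 2*sqrt(2866) ≈ 15762.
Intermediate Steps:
V = 2*sqrt(2866) (V = sqrt(11464) = 2*sqrt(2866) ≈ 107.07)
V + ((5259 + W(88, -5)) + 10275) = 2*sqrt(2866) + ((5259 + 121) + 10275) = 2*sqrt(2866) + (5380 + 10275) = 2*sqrt(2866) + 15655 = 15655 + 2*sqrt(2866)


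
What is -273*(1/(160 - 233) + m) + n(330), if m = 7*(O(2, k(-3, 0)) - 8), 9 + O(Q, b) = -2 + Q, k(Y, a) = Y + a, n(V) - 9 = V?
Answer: 2396571/73 ≈ 32830.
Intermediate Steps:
n(V) = 9 + V
O(Q, b) = -11 + Q (O(Q, b) = -9 + (-2 + Q) = -11 + Q)
m = -119 (m = 7*((-11 + 2) - 8) = 7*(-9 - 8) = 7*(-17) = -119)
-273*(1/(160 - 233) + m) + n(330) = -273*(1/(160 - 233) - 119) + (9 + 330) = -273*(1/(-73) - 119) + 339 = -273*(-1/73 - 119) + 339 = -273*(-8688/73) + 339 = 2371824/73 + 339 = 2396571/73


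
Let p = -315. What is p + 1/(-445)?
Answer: -140176/445 ≈ -315.00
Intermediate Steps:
p + 1/(-445) = -315 + 1/(-445) = -315 - 1/445 = -140176/445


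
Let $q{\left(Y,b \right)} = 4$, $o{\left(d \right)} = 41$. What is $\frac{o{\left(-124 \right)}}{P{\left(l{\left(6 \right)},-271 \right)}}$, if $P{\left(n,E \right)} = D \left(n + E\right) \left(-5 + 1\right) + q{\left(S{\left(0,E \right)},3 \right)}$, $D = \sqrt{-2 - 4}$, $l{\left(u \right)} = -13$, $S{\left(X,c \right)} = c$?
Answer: $\frac{41}{1935748} - \frac{2911 i \sqrt{6}}{483937} \approx 2.118 \cdot 10^{-5} - 0.014734 i$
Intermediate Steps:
$D = i \sqrt{6}$ ($D = \sqrt{-6} = i \sqrt{6} \approx 2.4495 i$)
$P{\left(n,E \right)} = 4 + i \sqrt{6} \left(- 4 E - 4 n\right)$ ($P{\left(n,E \right)} = i \sqrt{6} \left(n + E\right) \left(-5 + 1\right) + 4 = i \sqrt{6} \left(E + n\right) \left(-4\right) + 4 = i \sqrt{6} \left(- 4 E - 4 n\right) + 4 = 4 + i \sqrt{6} \left(- 4 E - 4 n\right)$)
$\frac{o{\left(-124 \right)}}{P{\left(l{\left(6 \right)},-271 \right)}} = \frac{41}{4 - 4 i \left(-271\right) \sqrt{6} - 4 i \left(-13\right) \sqrt{6}} = \frac{41}{4 + 1084 i \sqrt{6} + 52 i \sqrt{6}} = \frac{41}{4 + 1136 i \sqrt{6}}$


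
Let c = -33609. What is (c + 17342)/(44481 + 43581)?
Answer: -16267/88062 ≈ -0.18472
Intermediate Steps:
(c + 17342)/(44481 + 43581) = (-33609 + 17342)/(44481 + 43581) = -16267/88062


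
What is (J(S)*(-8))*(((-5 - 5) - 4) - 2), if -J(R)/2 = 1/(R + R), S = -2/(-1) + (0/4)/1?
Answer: -64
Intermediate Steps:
S = 2 (S = -2*(-1) + (0*(1/4))*1 = 2 + 0*1 = 2 + 0 = 2)
J(R) = -1/R (J(R) = -2/(R + R) = -2*1/(2*R) = -1/R)
(J(S)*(-8))*(((-5 - 5) - 4) - 2) = (-1/2*(-8))*(((-5 - 5) - 4) - 2) = (-1*1/2*(-8))*((-10 - 4) - 2) = (-1/2*(-8))*(-14 - 2) = 4*(-16) = -64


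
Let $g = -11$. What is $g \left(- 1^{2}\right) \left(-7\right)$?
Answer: $-77$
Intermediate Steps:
$g \left(- 1^{2}\right) \left(-7\right) = - 11 \left(- 1^{2}\right) \left(-7\right) = - 11 \left(\left(-1\right) 1\right) \left(-7\right) = \left(-11\right) \left(-1\right) \left(-7\right) = 11 \left(-7\right) = -77$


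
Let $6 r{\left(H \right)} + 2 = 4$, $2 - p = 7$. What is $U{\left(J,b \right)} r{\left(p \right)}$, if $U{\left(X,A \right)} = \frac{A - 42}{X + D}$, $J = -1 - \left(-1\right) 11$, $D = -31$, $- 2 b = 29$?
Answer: $\frac{113}{126} \approx 0.89683$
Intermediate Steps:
$p = -5$ ($p = 2 - 7 = -5$)
$r{\left(H \right)} = \frac{1}{3}$ ($r{\left(H \right)} = - \frac{1}{3} + \frac{1}{6} \cdot 4 = - \frac{1}{3} + \frac{2}{3} = \frac{1}{3}$)
$b = - \frac{29}{2}$ ($b = \left(- \frac{1}{2}\right) 29 = - \frac{29}{2} \approx -14.5$)
$J = 10$ ($J = -1 - -11 = -1 + 11 = 10$)
$U{\left(X,A \right)} = \frac{-42 + A}{-31 + X}$ ($U{\left(X,A \right)} = \frac{A - 42}{X - 31} = \frac{A - 42}{-31 + X} = \frac{-42 + A}{-31 + X}$)
$U{\left(J,b \right)} r{\left(p \right)} = \frac{-42 - \frac{29}{2}}{-31 + 10} \cdot \frac{1}{3} = \frac{1}{-21} \left(- \frac{113}{2}\right) \frac{1}{3} = \left(- \frac{1}{21}\right) \left(- \frac{113}{2}\right) \frac{1}{3} = \frac{113}{42} \cdot \frac{1}{3} = \frac{113}{126}$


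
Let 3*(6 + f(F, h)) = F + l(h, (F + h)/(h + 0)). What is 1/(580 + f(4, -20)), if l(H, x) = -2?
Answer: 3/1724 ≈ 0.0017401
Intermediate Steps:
f(F, h) = -20/3 + F/3 (f(F, h) = -6 + (F - 2)/3 = -6 + (-2 + F)/3 = -6 + (-⅔ + F/3) = -20/3 + F/3)
1/(580 + f(4, -20)) = 1/(580 + (-20/3 + (⅓)*4)) = 1/(580 + (-20/3 + 4/3)) = 1/(580 - 16/3) = 1/(1724/3) = 3/1724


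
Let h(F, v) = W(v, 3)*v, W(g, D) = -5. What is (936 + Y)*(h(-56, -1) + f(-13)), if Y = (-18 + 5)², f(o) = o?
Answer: -8840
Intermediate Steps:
h(F, v) = -5*v
Y = 169 (Y = (-13)² = 169)
(936 + Y)*(h(-56, -1) + f(-13)) = (936 + 169)*(-5*(-1) - 13) = 1105*(5 - 13) = 1105*(-8) = -8840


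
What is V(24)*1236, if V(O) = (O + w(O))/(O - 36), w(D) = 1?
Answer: -2575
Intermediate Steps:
V(O) = (1 + O)/(-36 + O) (V(O) = (O + 1)/(O - 36) = (1 + O)/(-36 + O))
V(24)*1236 = ((1 + 24)/(-36 + 24))*1236 = (25/(-12))*1236 = -1/12*25*1236 = -25/12*1236 = -2575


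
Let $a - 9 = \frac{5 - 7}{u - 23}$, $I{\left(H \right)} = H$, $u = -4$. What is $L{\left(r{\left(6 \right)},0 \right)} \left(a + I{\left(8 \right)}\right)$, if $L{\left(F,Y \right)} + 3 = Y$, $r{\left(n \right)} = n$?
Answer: $- \frac{461}{9} \approx -51.222$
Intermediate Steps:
$L{\left(F,Y \right)} = -3 + Y$
$a = \frac{245}{27}$ ($a = 9 + \frac{5 - 7}{-4 - 23} = 9 - \frac{2}{-27} = 9 - - \frac{2}{27} = 9 + \frac{2}{27} = \frac{245}{27} \approx 9.0741$)
$L{\left(r{\left(6 \right)},0 \right)} \left(a + I{\left(8 \right)}\right) = \left(-3 + 0\right) \left(\frac{245}{27} + 8\right) = \left(-3\right) \frac{461}{27} = - \frac{461}{9}$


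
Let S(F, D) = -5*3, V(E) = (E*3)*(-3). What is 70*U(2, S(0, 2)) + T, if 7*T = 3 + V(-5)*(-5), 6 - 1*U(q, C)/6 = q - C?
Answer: -32562/7 ≈ -4651.7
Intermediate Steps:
V(E) = -9*E (V(E) = (3*E)*(-3) = -9*E)
S(F, D) = -15
U(q, C) = 36 - 6*q + 6*C (U(q, C) = 36 - 6*(q - C) = 36 + (-6*q + 6*C) = 36 - 6*q + 6*C)
T = -222/7 (T = (3 - 9*(-5)*(-5))/7 = (3 + 45*(-5))/7 = (3 - 225)/7 = (1/7)*(-222) = -222/7 ≈ -31.714)
70*U(2, S(0, 2)) + T = 70*(36 - 6*2 + 6*(-15)) - 222/7 = 70*(36 - 12 - 90) - 222/7 = 70*(-66) - 222/7 = -4620 - 222/7 = -32562/7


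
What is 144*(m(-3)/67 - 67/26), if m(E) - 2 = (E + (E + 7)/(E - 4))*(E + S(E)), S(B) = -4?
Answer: -272664/871 ≈ -313.05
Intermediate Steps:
m(E) = 2 + (-4 + E)*(E + (7 + E)/(-4 + E)) (m(E) = 2 + (E + (E + 7)/(E - 4))*(E - 4) = 2 + (E + (7 + E)/(-4 + E))*(-4 + E) = 2 + (-4 + E)*(E + (7 + E)/(-4 + E)))
144*(m(-3)/67 - 67/26) = 144*((9 + (-3)**2 - 3*(-3))/67 - 67/26) = 144*((9 + 9 + 9)*(1/67) - 67*1/26) = 144*(27*(1/67) - 67/26) = 144*(27/67 - 67/26) = 144*(-3787/1742) = -272664/871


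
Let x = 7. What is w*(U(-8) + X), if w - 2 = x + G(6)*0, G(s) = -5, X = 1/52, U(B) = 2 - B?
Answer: 4689/52 ≈ 90.173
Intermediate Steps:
X = 1/52 ≈ 0.019231
w = 9 (w = 2 + (7 - 5*0) = 2 + (7 + 0) = 2 + 7 = 9)
w*(U(-8) + X) = 9*((2 - 1*(-8)) + 1/52) = 9*((2 + 8) + 1/52) = 9*(10 + 1/52) = 9*(521/52) = 4689/52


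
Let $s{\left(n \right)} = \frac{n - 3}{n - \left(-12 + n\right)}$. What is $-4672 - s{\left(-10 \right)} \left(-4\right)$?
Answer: $- \frac{14029}{3} \approx -4676.3$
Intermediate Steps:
$s{\left(n \right)} = - \frac{1}{4} + \frac{n}{12}$ ($s{\left(n \right)} = \frac{-3 + n}{12} = \left(-3 + n\right) \frac{1}{12} = - \frac{1}{4} + \frac{n}{12}$)
$-4672 - s{\left(-10 \right)} \left(-4\right) = -4672 - \left(- \frac{1}{4} + \frac{1}{12} \left(-10\right)\right) \left(-4\right) = -4672 - \left(- \frac{1}{4} - \frac{5}{6}\right) \left(-4\right) = -4672 - \left(- \frac{13}{12}\right) \left(-4\right) = -4672 - \frac{13}{3} = - \frac{14029}{3}$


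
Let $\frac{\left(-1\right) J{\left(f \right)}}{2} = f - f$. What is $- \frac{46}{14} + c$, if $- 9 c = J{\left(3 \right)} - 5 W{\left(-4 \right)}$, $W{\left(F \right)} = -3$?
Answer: $- \frac{104}{21} \approx -4.9524$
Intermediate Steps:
$J{\left(f \right)} = 0$ ($J{\left(f \right)} = - 2 \left(f - f\right) = \left(-2\right) 0 = 0$)
$c = - \frac{5}{3}$ ($c = - \frac{0 - -15}{9} = - \frac{0 + 15}{9} = \left(- \frac{1}{9}\right) 15 = - \frac{5}{3} \approx -1.6667$)
$- \frac{46}{14} + c = - \frac{46}{14} - \frac{5}{3} = \left(-46\right) \frac{1}{14} - \frac{5}{3} = - \frac{23}{7} - \frac{5}{3} = - \frac{104}{21}$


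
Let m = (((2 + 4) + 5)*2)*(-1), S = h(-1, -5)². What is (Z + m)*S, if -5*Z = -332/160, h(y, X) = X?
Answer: -4317/8 ≈ -539.63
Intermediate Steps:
Z = 83/200 (Z = -(-332)/(5*160) = -⅕*(-83/40) = 83/200 ≈ 0.41500)
S = 25 (S = (-5)² = 25)
m = -22 (m = ((6 + 5)*2)*(-1) = (11*2)*(-1) = 22*(-1) = -22)
(Z + m)*S = (83/200 - 22)*25 = -4317/200*25 = -4317/8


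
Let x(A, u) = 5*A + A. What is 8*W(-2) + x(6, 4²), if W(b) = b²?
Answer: 68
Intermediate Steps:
x(A, u) = 6*A
8*W(-2) + x(6, 4²) = 8*(-2)² + 6*6 = 8*4 + 36 = 32 + 36 = 68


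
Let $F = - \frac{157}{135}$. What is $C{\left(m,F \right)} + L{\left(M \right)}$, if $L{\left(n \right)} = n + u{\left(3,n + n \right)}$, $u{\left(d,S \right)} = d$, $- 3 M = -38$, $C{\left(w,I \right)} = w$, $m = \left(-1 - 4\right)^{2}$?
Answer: $\frac{122}{3} \approx 40.667$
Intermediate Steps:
$m = 25$ ($m = \left(-5\right)^{2} = 25$)
$F = - \frac{157}{135}$ ($F = \left(-157\right) \frac{1}{135} = - \frac{157}{135} \approx -1.163$)
$M = \frac{38}{3}$ ($M = \left(- \frac{1}{3}\right) \left(-38\right) = \frac{38}{3} \approx 12.667$)
$L{\left(n \right)} = 3 + n$ ($L{\left(n \right)} = n + 3 = 3 + n$)
$C{\left(m,F \right)} + L{\left(M \right)} = 25 + \left(3 + \frac{38}{3}\right) = 25 + \frac{47}{3} = \frac{122}{3}$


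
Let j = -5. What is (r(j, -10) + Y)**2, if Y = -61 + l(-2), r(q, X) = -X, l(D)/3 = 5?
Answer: 1296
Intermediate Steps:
l(D) = 15 (l(D) = 3*5 = 15)
Y = -46 (Y = -61 + 15 = -46)
(r(j, -10) + Y)**2 = (-1*(-10) - 46)**2 = (10 - 46)**2 = (-36)**2 = 1296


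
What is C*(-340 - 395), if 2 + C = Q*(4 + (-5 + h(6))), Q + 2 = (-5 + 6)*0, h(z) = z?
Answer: 8820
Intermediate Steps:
Q = -2 (Q = -2 + (-5 + 6)*0 = -2 + 1*0 = -2 + 0 = -2)
C = -12 (C = -2 - 2*(4 + (-5 + 6)) = -2 - 2*(4 + 1) = -2 - 2*5 = -2 - 10 = -12)
C*(-340 - 395) = -12*(-340 - 395) = -12*(-735) = 8820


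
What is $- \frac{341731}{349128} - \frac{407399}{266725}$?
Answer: $- \frac{17952507619}{7163166600} \approx -2.5062$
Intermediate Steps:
$- \frac{341731}{349128} - \frac{407399}{266725} = \left(-341731\right) \frac{1}{349128} - \frac{407399}{266725} = - \frac{26287}{26856} - \frac{407399}{266725} = - \frac{17952507619}{7163166600}$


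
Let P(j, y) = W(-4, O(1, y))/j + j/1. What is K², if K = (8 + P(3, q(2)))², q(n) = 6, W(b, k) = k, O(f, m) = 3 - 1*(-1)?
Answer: 1874161/81 ≈ 23138.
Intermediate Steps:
O(f, m) = 4 (O(f, m) = 3 + 1 = 4)
P(j, y) = j + 4/j (P(j, y) = 4/j + j/1 = 4/j + j*1 = 4/j + j = j + 4/j)
K = 1369/9 (K = (8 + (3 + 4/3))² = (8 + 13/3)² = (37/3)² = 1369/9 ≈ 152.11)
K² = (1369/9)² = 1874161/81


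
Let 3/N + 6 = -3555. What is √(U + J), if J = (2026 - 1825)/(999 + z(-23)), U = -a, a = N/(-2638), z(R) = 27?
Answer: √1560230376491030/89242221 ≈ 0.44261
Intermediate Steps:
N = -1/1187 (N = 3/(-6 - 3555) = 3/(-3561) = 3*(-1/3561) = -1/1187 ≈ -0.00084246)
a = 1/3131306 (a = -1/1187/(-2638) = -1/1187*(-1/2638) = 1/3131306 ≈ 3.1936e-7)
U = -1/3131306 (U = -1*1/3131306 = -1/3131306 ≈ -3.1936e-7)
J = 67/342 (J = (2026 - 1825)/(999 + 27) = 201/1026 = 201*(1/1026) = 67/342 ≈ 0.19591)
√(U + J) = √(-1/3131306 + 67/342) = √(52449290/267726663) = √1560230376491030/89242221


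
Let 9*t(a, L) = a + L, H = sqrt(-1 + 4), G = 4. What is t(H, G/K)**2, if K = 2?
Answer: (2 + sqrt(3))**2/81 ≈ 0.17195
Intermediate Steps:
H = sqrt(3) ≈ 1.7320
t(a, L) = L/9 + a/9 (t(a, L) = (a + L)/9 = (L + a)/9 = L/9 + a/9)
t(H, G/K)**2 = ((4/2)/9 + sqrt(3)/9)**2 = ((4*(1/2))/9 + sqrt(3)/9)**2 = ((1/9)*2 + sqrt(3)/9)**2 = (2/9 + sqrt(3)/9)**2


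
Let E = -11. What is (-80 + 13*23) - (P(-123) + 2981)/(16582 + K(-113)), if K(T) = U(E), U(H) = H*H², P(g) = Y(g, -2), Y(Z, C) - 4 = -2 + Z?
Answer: 3337109/15251 ≈ 218.81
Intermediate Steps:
Y(Z, C) = 2 + Z (Y(Z, C) = 4 + (-2 + Z) = 2 + Z)
P(g) = 2 + g
U(H) = H³
K(T) = -1331 (K(T) = (-11)³ = -1331)
(-80 + 13*23) - (P(-123) + 2981)/(16582 + K(-113)) = (-80 + 13*23) - ((2 - 123) + 2981)/(16582 - 1331) = (-80 + 299) - (-121 + 2981)/15251 = 219 - 2860/15251 = 3337109/15251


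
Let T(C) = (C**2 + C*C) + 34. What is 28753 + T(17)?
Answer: 29365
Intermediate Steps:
T(C) = 34 + 2*C**2 (T(C) = (C**2 + C**2) + 34 = 2*C**2 + 34 = 34 + 2*C**2)
28753 + T(17) = 28753 + (34 + 2*17**2) = 28753 + (34 + 2*289) = 28753 + (34 + 578) = 28753 + 612 = 29365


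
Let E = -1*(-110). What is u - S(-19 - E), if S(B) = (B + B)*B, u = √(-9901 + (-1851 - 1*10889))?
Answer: -33282 + I*√22641 ≈ -33282.0 + 150.47*I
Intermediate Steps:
E = 110
u = I*√22641 (u = √(-9901 + (-1851 - 10889)) = √(-9901 - 12740) = √(-22641) = I*√22641 ≈ 150.47*I)
S(B) = 2*B² (S(B) = (2*B)*B = 2*B²)
u - S(-19 - E) = I*√22641 - 2*(-19 - 1*110)² = I*√22641 - 2*(-19 - 110)² = I*√22641 - 2*(-129)² = I*√22641 - 2*16641 = I*√22641 - 1*33282 = I*√22641 - 33282 = -33282 + I*√22641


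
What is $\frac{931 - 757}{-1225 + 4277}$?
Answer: $\frac{87}{1526} \approx 0.057012$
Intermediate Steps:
$\frac{931 - 757}{-1225 + 4277} = \frac{174}{3052} = 174 \cdot \frac{1}{3052} = \frac{87}{1526}$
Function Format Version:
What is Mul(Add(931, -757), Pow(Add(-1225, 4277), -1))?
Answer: Rational(87, 1526) ≈ 0.057012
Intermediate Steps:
Mul(Add(931, -757), Pow(Add(-1225, 4277), -1)) = Mul(174, Pow(3052, -1)) = Mul(174, Rational(1, 3052)) = Rational(87, 1526)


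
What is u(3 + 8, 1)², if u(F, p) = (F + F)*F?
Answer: 58564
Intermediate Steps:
u(F, p) = 2*F² (u(F, p) = (2*F)*F = 2*F²)
u(3 + 8, 1)² = (2*(3 + 8)²)² = (2*11²)² = (2*121)² = 242² = 58564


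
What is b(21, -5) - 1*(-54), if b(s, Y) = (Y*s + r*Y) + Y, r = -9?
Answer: -11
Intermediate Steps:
b(s, Y) = -8*Y + Y*s (b(s, Y) = (Y*s - 9*Y) + Y = (-9*Y + Y*s) + Y = -8*Y + Y*s)
b(21, -5) - 1*(-54) = -5*(-8 + 21) - 1*(-54) = -5*13 + 54 = -65 + 54 = -11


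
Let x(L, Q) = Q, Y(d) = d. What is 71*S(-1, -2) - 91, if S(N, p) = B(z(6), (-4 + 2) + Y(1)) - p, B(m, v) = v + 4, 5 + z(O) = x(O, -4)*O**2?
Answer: 264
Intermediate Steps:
z(O) = -5 - 4*O**2
B(m, v) = 4 + v
S(N, p) = 3 - p (S(N, p) = (4 + ((-4 + 2) + 1)) - p = (4 + (-2 + 1)) - p = (4 - 1) - p = 3 - p)
71*S(-1, -2) - 91 = 71*(3 - 1*(-2)) - 91 = 71*(3 + 2) - 91 = 71*5 - 91 = 355 - 91 = 264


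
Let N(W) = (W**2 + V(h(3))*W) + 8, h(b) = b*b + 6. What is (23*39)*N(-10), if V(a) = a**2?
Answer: -1921374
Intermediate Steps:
h(b) = 6 + b**2 (h(b) = b**2 + 6 = 6 + b**2)
N(W) = 8 + W**2 + 225*W (N(W) = (W**2 + (6 + 3**2)**2*W) + 8 = (W**2 + (6 + 9)**2*W) + 8 = (W**2 + 15**2*W) + 8 = (W**2 + 225*W) + 8 = 8 + W**2 + 225*W)
(23*39)*N(-10) = (23*39)*(8 + (-10)**2 + 225*(-10)) = 897*(8 + 100 - 2250) = 897*(-2142) = -1921374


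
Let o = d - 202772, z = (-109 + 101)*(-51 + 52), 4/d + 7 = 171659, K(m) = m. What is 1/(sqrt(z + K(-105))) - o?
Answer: 8701554835/42913 - I*sqrt(113)/113 ≈ 2.0277e+5 - 0.094072*I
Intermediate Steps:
d = 1/42913 (d = 4/(-7 + 171659) = 4/171652 = 4*(1/171652) = 1/42913 ≈ 2.3303e-5)
z = -8 (z = -8*1 = -8)
o = -8701554835/42913 (o = 1/42913 - 202772 = -8701554835/42913 ≈ -2.0277e+5)
1/(sqrt(z + K(-105))) - o = 1/(sqrt(-8 - 105)) - 1*(-8701554835/42913) = 1/(sqrt(-113)) + 8701554835/42913 = 1/(I*sqrt(113)) + 8701554835/42913 = -I*sqrt(113)/113 + 8701554835/42913 = 8701554835/42913 - I*sqrt(113)/113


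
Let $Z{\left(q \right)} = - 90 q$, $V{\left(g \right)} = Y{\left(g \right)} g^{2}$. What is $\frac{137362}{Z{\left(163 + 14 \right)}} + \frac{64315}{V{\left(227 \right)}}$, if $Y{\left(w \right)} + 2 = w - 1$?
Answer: $- \frac{792237898801}{91935980640} \approx -8.6173$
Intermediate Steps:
$Y{\left(w \right)} = -3 + w$ ($Y{\left(w \right)} = -2 + \left(w - 1\right) = -2 + \left(-1 + w\right) = -3 + w$)
$V{\left(g \right)} = g^{2} \left(-3 + g\right)$ ($V{\left(g \right)} = \left(-3 + g\right) g^{2} = g^{2} \left(-3 + g\right)$)
$\frac{137362}{Z{\left(163 + 14 \right)}} + \frac{64315}{V{\left(227 \right)}} = \frac{137362}{\left(-90\right) \left(163 + 14\right)} + \frac{64315}{227^{2} \left(-3 + 227\right)} = \frac{137362}{\left(-90\right) 177} + \frac{64315}{51529 \cdot 224} = \frac{137362}{-15930} + \frac{64315}{11542496} = 137362 \left(- \frac{1}{15930}\right) + 64315 \cdot \frac{1}{11542496} = - \frac{68681}{7965} + \frac{64315}{11542496} = - \frac{792237898801}{91935980640}$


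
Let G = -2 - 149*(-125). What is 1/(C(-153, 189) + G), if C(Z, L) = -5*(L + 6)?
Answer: 1/17648 ≈ 5.6664e-5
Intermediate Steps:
C(Z, L) = -30 - 5*L (C(Z, L) = -5*(6 + L) = -30 - 5*L)
G = 18623 (G = -2 + 18625 = 18623)
1/(C(-153, 189) + G) = 1/((-30 - 5*189) + 18623) = 1/((-30 - 945) + 18623) = 1/(-975 + 18623) = 1/17648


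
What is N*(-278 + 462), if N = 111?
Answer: 20424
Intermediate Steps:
N*(-278 + 462) = 111*(-278 + 462) = 111*184 = 20424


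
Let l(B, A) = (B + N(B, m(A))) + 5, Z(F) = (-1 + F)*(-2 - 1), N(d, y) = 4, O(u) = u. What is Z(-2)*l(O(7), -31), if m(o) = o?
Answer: 144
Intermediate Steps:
Z(F) = 3 - 3*F (Z(F) = (-1 + F)*(-3) = 3 - 3*F)
l(B, A) = 9 + B (l(B, A) = (B + 4) + 5 = (4 + B) + 5 = 9 + B)
Z(-2)*l(O(7), -31) = (3 - 3*(-2))*(9 + 7) = (3 + 6)*16 = 9*16 = 144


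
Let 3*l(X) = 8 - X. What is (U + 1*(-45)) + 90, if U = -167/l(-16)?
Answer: 193/8 ≈ 24.125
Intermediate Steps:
l(X) = 8/3 - X/3 (l(X) = (8 - X)/3 = 8/3 - X/3)
U = -167/8 (U = -167/(8/3 - ⅓*(-16)) = -167/(8/3 + 16/3) = -167/8 ≈ -20.875)
(U + 1*(-45)) + 90 = (-167/8 + 1*(-45)) + 90 = (-167/8 - 45) + 90 = -527/8 + 90 = 193/8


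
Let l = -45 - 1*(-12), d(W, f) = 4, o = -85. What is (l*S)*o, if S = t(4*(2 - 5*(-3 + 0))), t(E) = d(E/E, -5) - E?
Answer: -179520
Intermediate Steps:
t(E) = 4 - E
l = -33 (l = -45 + 12 = -33)
S = -64 (S = 4 - 4*(2 - 5*(-3 + 0)) = 4 - 4*(2 - 5*(-3)) = 4 - 4*(2 + 15) = 4 - 4*17 = 4 - 1*68 = 4 - 68 = -64)
(l*S)*o = -33*(-64)*(-85) = 2112*(-85) = -179520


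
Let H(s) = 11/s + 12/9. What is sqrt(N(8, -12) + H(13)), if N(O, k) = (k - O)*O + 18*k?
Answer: I*sqrt(568581)/39 ≈ 19.334*I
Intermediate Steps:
H(s) = 4/3 + 11/s (H(s) = 11/s + 12*(1/9) = 11/s + 4/3 = 4/3 + 11/s)
N(O, k) = 18*k + O*(k - O) (N(O, k) = O*(k - O) + 18*k = 18*k + O*(k - O))
sqrt(N(8, -12) + H(13)) = sqrt((-1*8**2 + 18*(-12) + 8*(-12)) + (4/3 + 11/13)) = sqrt((-1*64 - 216 - 96) + (4/3 + 11*(1/13))) = sqrt((-64 - 216 - 96) + (4/3 + 11/13)) = sqrt(-376 + 85/39) = sqrt(-14579/39) = I*sqrt(568581)/39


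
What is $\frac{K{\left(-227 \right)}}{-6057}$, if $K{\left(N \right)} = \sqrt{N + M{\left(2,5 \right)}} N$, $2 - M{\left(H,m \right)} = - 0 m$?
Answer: $\frac{1135 i}{2019} \approx 0.56216 i$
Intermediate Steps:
$M{\left(H,m \right)} = 2$ ($M{\left(H,m \right)} = 2 - - 0 m = 2 - \left(-1\right) 0 = 2 - 0 = 2 + 0 = 2$)
$K{\left(N \right)} = N \sqrt{2 + N}$ ($K{\left(N \right)} = \sqrt{N + 2} N = \sqrt{2 + N} N = N \sqrt{2 + N}$)
$\frac{K{\left(-227 \right)}}{-6057} = \frac{\left(-227\right) \sqrt{2 - 227}}{-6057} = - 227 \sqrt{-225} \left(- \frac{1}{6057}\right) = - 227 \cdot 15 i \left(- \frac{1}{6057}\right) = - 3405 i \left(- \frac{1}{6057}\right) = \frac{1135 i}{2019}$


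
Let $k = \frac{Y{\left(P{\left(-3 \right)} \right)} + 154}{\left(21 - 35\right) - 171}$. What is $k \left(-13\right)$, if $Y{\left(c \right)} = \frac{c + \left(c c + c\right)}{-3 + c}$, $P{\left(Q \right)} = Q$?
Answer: $\frac{3991}{370} \approx 10.786$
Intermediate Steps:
$Y{\left(c \right)} = \frac{c^{2} + 2 c}{-3 + c}$ ($Y{\left(c \right)} = \frac{c + \left(c^{2} + c\right)}{-3 + c} = \frac{c + \left(c + c^{2}\right)}{-3 + c} = \frac{c^{2} + 2 c}{-3 + c}$)
$k = - \frac{307}{370}$ ($k = \frac{- \frac{3 \left(2 - 3\right)}{-3 - 3} + 154}{\left(21 - 35\right) - 171} = \frac{\left(-3\right) \frac{1}{-6} \left(-1\right) + 154}{\left(21 - 35\right) - 171} = \frac{\left(-3\right) \left(- \frac{1}{6}\right) \left(-1\right) + 154}{-14 - 171} = \frac{- \frac{1}{2} + 154}{-185} = \frac{307}{2} \left(- \frac{1}{185}\right) = - \frac{307}{370} \approx -0.82973$)
$k \left(-13\right) = \left(- \frac{307}{370}\right) \left(-13\right) = \frac{3991}{370}$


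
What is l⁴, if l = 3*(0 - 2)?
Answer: 1296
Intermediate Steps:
l = -6 (l = 3*(-2) = -6)
l⁴ = (-6)⁴ = 1296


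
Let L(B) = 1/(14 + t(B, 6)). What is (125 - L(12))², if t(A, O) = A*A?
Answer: 390023001/24964 ≈ 15623.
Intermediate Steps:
t(A, O) = A²
L(B) = 1/(14 + B²)
(125 - L(12))² = (125 - 1/(14 + 12²))² = (125 - 1/(14 + 144))² = (125 - 1/158)² = (19749/158)² = 390023001/24964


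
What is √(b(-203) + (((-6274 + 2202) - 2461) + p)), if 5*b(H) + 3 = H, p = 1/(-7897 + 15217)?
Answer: I*√88065351690/3660 ≈ 81.081*I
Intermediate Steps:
p = 1/7320 ≈ 0.00013661
b(H) = -⅗ + H/5
√(b(-203) + (((-6274 + 2202) - 2461) + p)) = √((-⅗ + (⅕)*(-203)) + (((-6274 + 2202) - 2461) + 1/7320)) = √((-⅗ - 203/5) + ((-4072 - 2461) + 1/7320)) = √(-206/5 + (-6533 + 1/7320)) = √(-206/5 - 47821559/7320) = √(-48123143/7320) = I*√88065351690/3660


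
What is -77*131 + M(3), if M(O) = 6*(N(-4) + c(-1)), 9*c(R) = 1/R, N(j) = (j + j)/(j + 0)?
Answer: -30227/3 ≈ -10076.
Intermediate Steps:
N(j) = 2 (N(j) = (2*j)/j = 2)
c(R) = 1/(9*R)
M(O) = 34/3 (M(O) = 6*(2 + (1/9)/(-1)) = 6*(2 + (1/9)*(-1)) = 6*(2 - 1/9) = 6*(17/9) = 34/3)
-77*131 + M(3) = -77*131 + 34/3 = -10087 + 34/3 = -30227/3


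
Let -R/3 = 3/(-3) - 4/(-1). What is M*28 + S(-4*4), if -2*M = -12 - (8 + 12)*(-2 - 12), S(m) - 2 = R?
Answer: -3759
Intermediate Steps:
R = -9 (R = -3*(3/(-3) - 4/(-1)) = -3*(3*(-1/3) - 4*(-1)) = -3*(-1 + 4) = -3*3 = -9)
S(m) = -7 (S(m) = 2 - 9 = -7)
M = -134 (M = -(-12 - (8 + 12)*(-2 - 12))/2 = -(-12 - 20*(-14))/2 = -(-12 - 1*(-280))/2 = -(-12 + 280)/2 = -1/2*268 = -134)
M*28 + S(-4*4) = -134*28 - 7 = -3752 - 7 = -3759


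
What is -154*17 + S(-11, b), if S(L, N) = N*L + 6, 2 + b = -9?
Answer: -2491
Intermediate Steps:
b = -11 (b = -2 - 9 = -11)
S(L, N) = 6 + L*N (S(L, N) = L*N + 6 = 6 + L*N)
-154*17 + S(-11, b) = -154*17 + (6 - 11*(-11)) = -2618 + (6 + 121) = -2618 + 127 = -2491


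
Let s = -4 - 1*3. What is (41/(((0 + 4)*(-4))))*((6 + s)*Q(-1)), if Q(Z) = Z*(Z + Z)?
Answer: 41/8 ≈ 5.1250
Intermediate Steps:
Q(Z) = 2*Z**2 (Q(Z) = Z*(2*Z) = 2*Z**2)
s = -7 (s = -4 - 3 = -7)
(41/(((0 + 4)*(-4))))*((6 + s)*Q(-1)) = (41/(((0 + 4)*(-4))))*((6 - 7)*(2*(-1)**2)) = (41/((4*(-4))))*(-2) = (41/(-16))*(-1*2) = (41*(-1/16))*(-2) = -41/16*(-2) = 41/8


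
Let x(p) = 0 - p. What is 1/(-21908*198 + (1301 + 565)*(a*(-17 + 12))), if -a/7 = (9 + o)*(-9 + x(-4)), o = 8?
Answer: -1/9889134 ≈ -1.0112e-7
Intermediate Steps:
x(p) = -p
a = 595 (a = -7*(9 + 8)*(-9 - 1*(-4)) = -119*(-9 + 4) = -119*(-5) = -7*(-85) = 595)
1/(-21908*198 + (1301 + 565)*(a*(-17 + 12))) = 1/(-21908*198 + (1301 + 565)*(595*(-17 + 12))) = 1/(-4337784 + 1866*(595*(-5))) = 1/(-4337784 + 1866*(-2975)) = 1/(-4337784 - 5551350) = 1/(-9889134) = -1/9889134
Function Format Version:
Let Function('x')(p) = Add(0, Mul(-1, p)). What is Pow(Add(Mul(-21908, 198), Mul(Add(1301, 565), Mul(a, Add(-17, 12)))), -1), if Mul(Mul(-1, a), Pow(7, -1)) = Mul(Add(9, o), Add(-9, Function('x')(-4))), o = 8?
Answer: Rational(-1, 9889134) ≈ -1.0112e-7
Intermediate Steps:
Function('x')(p) = Mul(-1, p)
a = 595 (a = Mul(-7, Mul(Add(9, 8), Add(-9, Mul(-1, -4)))) = Mul(-7, Mul(17, Add(-9, 4))) = Mul(-7, Mul(17, -5)) = Mul(-7, -85) = 595)
Pow(Add(Mul(-21908, 198), Mul(Add(1301, 565), Mul(a, Add(-17, 12)))), -1) = Pow(Add(Mul(-21908, 198), Mul(Add(1301, 565), Mul(595, Add(-17, 12)))), -1) = Pow(Add(-4337784, Mul(1866, Mul(595, -5))), -1) = Pow(Add(-4337784, Mul(1866, -2975)), -1) = Pow(Add(-4337784, -5551350), -1) = Pow(-9889134, -1) = Rational(-1, 9889134)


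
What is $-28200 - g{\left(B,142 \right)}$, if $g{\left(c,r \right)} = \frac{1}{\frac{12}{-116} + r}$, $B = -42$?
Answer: $- \frac{116043029}{4115} \approx -28200.0$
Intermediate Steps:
$g{\left(c,r \right)} = \frac{1}{- \frac{3}{29} + r}$ ($g{\left(c,r \right)} = \frac{1}{12 \left(- \frac{1}{116}\right) + r} = \frac{1}{- \frac{3}{29} + r}$)
$-28200 - g{\left(B,142 \right)} = -28200 - \frac{29}{-3 + 29 \cdot 142} = -28200 - \frac{29}{-3 + 4118} = -28200 - \frac{29}{4115} = - \frac{116043029}{4115}$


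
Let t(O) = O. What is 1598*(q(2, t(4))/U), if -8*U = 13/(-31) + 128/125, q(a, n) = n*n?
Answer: -792608000/2343 ≈ -3.3829e+5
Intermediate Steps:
q(a, n) = n²
U = -2343/31000 (U = -(13/(-31) + 128/125)/8 = -(13*(-1/31) + 128*(1/125))/8 = -(-13/31 + 128/125)/8 = -⅛*2343/3875 = -2343/31000 ≈ -0.075581)
1598*(q(2, t(4))/U) = 1598*(4²/(-2343/31000)) = 1598*(16*(-31000/2343)) = 1598*(-496000/2343) = -792608000/2343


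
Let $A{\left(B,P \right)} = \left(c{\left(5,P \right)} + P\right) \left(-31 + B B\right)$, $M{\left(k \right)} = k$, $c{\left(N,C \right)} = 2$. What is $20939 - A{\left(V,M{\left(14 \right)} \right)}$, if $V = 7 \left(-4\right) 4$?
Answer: $-179269$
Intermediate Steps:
$V = -112$ ($V = \left(-28\right) 4 = -112$)
$A{\left(B,P \right)} = \left(-31 + B^{2}\right) \left(2 + P\right)$ ($A{\left(B,P \right)} = \left(2 + P\right) \left(-31 + B B\right) = \left(2 + P\right) \left(-31 + B^{2}\right) = \left(-31 + B^{2}\right) \left(2 + P\right)$)
$20939 - A{\left(V,M{\left(14 \right)} \right)} = 20939 - \left(-62 - 434 + 2 \left(-112\right)^{2} + 14 \left(-112\right)^{2}\right) = 20939 - \left(-62 - 434 + 2 \cdot 12544 + 14 \cdot 12544\right) = 20939 - \left(-62 - 434 + 25088 + 175616\right) = 20939 - 200208 = -179269$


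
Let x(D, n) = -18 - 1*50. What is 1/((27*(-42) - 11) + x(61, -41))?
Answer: -1/1213 ≈ -0.00082440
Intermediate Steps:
x(D, n) = -68 (x(D, n) = -18 - 50 = -68)
1/((27*(-42) - 11) + x(61, -41)) = 1/((27*(-42) - 11) - 68) = 1/((-1134 - 11) - 68) = 1/(-1145 - 68) = 1/(-1213) = -1/1213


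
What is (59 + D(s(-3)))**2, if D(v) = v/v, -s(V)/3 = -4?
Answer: 3600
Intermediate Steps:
s(V) = 12 (s(V) = -3*(-4) = 12)
D(v) = 1
(59 + D(s(-3)))**2 = (59 + 1)**2 = 60**2 = 3600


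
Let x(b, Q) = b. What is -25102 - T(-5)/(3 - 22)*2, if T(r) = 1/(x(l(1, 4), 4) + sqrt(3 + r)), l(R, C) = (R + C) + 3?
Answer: 2*(-238469*sqrt(2) + 1907751*I)/(19*(sqrt(2) - 8*I)) ≈ -25102.0 - 0.0022545*I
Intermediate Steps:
l(R, C) = 3 + C + R (l(R, C) = (C + R) + 3 = 3 + C + R)
T(r) = 1/(8 + sqrt(3 + r)) (T(r) = 1/((3 + 4 + 1) + sqrt(3 + r)) = 1/(8 + sqrt(3 + r)))
-25102 - T(-5)/(3 - 22)*2 = -25102 - 1/((8 + sqrt(3 - 5))*(3 - 22))*2 = -25102 - 1/((8 + sqrt(-2))*(-19))*2 = -25102 - -1/19/(8 + I*sqrt(2))*2 = -25102 - (-1/(19*(8 + I*sqrt(2))))*2 = -25102 - (-2)/(19*(8 + I*sqrt(2))) = -25102 + 2/(19*(8 + I*sqrt(2)))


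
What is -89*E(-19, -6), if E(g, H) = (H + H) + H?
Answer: 1602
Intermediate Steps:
E(g, H) = 3*H (E(g, H) = 2*H + H = 3*H)
-89*E(-19, -6) = -267*(-6) = -89*(-18) = 1602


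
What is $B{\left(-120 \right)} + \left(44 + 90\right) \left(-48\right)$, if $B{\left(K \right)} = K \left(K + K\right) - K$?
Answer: $22488$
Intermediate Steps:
$B{\left(K \right)} = - K + 2 K^{2}$ ($B{\left(K \right)} = K 2 K - K = 2 K^{2} - K = - K + 2 K^{2}$)
$B{\left(-120 \right)} + \left(44 + 90\right) \left(-48\right) = - 120 \left(-1 + 2 \left(-120\right)\right) + \left(44 + 90\right) \left(-48\right) = - 120 \left(-1 - 240\right) + 134 \left(-48\right) = \left(-120\right) \left(-241\right) - 6432 = 28920 - 6432 = 22488$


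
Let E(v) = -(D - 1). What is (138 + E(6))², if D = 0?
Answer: 19321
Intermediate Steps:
E(v) = 1 (E(v) = -(0 - 1) = -1*(-1) = 1)
(138 + E(6))² = (138 + 1)² = 139² = 19321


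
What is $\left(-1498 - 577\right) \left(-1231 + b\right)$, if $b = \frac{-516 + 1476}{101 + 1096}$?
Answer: $\frac{1018511675}{399} \approx 2.5527 \cdot 10^{6}$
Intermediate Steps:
$b = \frac{320}{399}$ ($b = \frac{960}{1197} = 960 \cdot \frac{1}{1197} = \frac{320}{399} \approx 0.802$)
$\left(-1498 - 577\right) \left(-1231 + b\right) = \left(-1498 - 577\right) \left(-1231 + \frac{320}{399}\right) = \left(-2075\right) \left(- \frac{490849}{399}\right) = \frac{1018511675}{399}$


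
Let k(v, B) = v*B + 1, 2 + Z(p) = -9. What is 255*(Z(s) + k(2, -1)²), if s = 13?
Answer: -2550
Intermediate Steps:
Z(p) = -11 (Z(p) = -2 - 9 = -11)
k(v, B) = 1 + B*v (k(v, B) = B*v + 1 = 1 + B*v)
255*(Z(s) + k(2, -1)²) = 255*(-11 + (1 - 1*2)²) = 255*(-11 + (1 - 2)²) = 255*(-11 + (-1)²) = 255*(-11 + 1) = 255*(-10) = -2550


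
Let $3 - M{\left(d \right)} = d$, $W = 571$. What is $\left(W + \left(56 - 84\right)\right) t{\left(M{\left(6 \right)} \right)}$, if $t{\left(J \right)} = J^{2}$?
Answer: $4887$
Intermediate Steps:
$M{\left(d \right)} = 3 - d$
$\left(W + \left(56 - 84\right)\right) t{\left(M{\left(6 \right)} \right)} = \left(571 + \left(56 - 84\right)\right) \left(3 - 6\right)^{2} = \left(571 - 28\right) \left(3 - 6\right)^{2} = 543 \left(-3\right)^{2} = 543 \cdot 9 = 4887$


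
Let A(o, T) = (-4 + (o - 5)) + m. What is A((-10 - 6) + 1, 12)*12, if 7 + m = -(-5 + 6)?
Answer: -384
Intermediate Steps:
m = -8 (m = -7 - (-5 + 6) = -7 - 1*1 = -7 - 1 = -8)
A(o, T) = -17 + o (A(o, T) = (-4 + (o - 5)) - 8 = (-4 + (-5 + o)) - 8 = (-9 + o) - 8 = -17 + o)
A((-10 - 6) + 1, 12)*12 = (-17 + ((-10 - 6) + 1))*12 = (-17 + (-16 + 1))*12 = (-17 - 15)*12 = -32*12 = -384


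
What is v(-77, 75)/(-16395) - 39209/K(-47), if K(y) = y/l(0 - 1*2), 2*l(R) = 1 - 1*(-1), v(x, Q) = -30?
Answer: 42855531/51371 ≈ 834.24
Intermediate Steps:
l(R) = 1 (l(R) = (1 - 1*(-1))/2 = (1 + 1)/2 = (½)*2 = 1)
K(y) = y (K(y) = y/1 = y*1 = y)
v(-77, 75)/(-16395) - 39209/K(-47) = -30/(-16395) - 39209/(-47) = -30*(-1/16395) - 39209*(-1/47) = 2/1093 + 39209/47 = 42855531/51371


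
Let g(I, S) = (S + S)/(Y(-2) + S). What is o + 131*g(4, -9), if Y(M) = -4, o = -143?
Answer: 499/13 ≈ 38.385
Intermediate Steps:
g(I, S) = 2*S/(-4 + S) (g(I, S) = (S + S)/(-4 + S) = (2*S)/(-4 + S) = 2*S/(-4 + S))
o + 131*g(4, -9) = -143 + 131*(2*(-9)/(-4 - 9)) = -143 + 131*(2*(-9)/(-13)) = -143 + 131*(2*(-9)*(-1/13)) = -143 + 131*(18/13) = -143 + 2358/13 = 499/13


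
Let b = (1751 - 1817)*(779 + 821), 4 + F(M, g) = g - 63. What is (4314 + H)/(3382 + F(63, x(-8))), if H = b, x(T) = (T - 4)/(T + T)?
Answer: -135048/4421 ≈ -30.547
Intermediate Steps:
x(T) = (-4 + T)/(2*T) (x(T) = (-4 + T)/((2*T)) = (-4 + T)*(1/(2*T)) = (-4 + T)/(2*T))
F(M, g) = -67 + g (F(M, g) = -4 + (g - 63) = -4 + (-63 + g) = -67 + g)
b = -105600 (b = -66*1600 = -105600)
H = -105600
(4314 + H)/(3382 + F(63, x(-8))) = (4314 - 105600)/(3382 + (-67 + (½)*(-4 - 8)/(-8))) = -101286/(3382 + (-67 + (½)*(-⅛)*(-12))) = -101286/(3382 + (-67 + ¾)) = -101286/(3382 - 265/4) = -101286/13263/4 = -101286*4/13263 = -135048/4421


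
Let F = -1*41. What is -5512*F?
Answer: 225992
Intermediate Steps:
F = -41
-5512*F = -5512*(-41) = 225992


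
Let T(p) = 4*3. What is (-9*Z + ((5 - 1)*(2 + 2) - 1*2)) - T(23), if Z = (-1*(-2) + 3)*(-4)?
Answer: 182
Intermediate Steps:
T(p) = 12
Z = -20 (Z = (2 + 3)*(-4) = 5*(-4) = -20)
(-9*Z + ((5 - 1)*(2 + 2) - 1*2)) - T(23) = (-9*(-20) + ((5 - 1)*(2 + 2) - 1*2)) - 1*12 = (180 + (4*4 - 2)) - 12 = (180 + (16 - 2)) - 12 = (180 + 14) - 12 = 194 - 12 = 182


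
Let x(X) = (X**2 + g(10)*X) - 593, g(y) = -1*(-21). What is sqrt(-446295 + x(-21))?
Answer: 2*I*sqrt(111722) ≈ 668.5*I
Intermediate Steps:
g(y) = 21
x(X) = -593 + X**2 + 21*X (x(X) = (X**2 + 21*X) - 593 = -593 + X**2 + 21*X)
sqrt(-446295 + x(-21)) = sqrt(-446295 + (-593 + (-21)**2 + 21*(-21))) = sqrt(-446295 + (-593 + 441 - 441)) = sqrt(-446295 - 593) = sqrt(-446888) = 2*I*sqrt(111722)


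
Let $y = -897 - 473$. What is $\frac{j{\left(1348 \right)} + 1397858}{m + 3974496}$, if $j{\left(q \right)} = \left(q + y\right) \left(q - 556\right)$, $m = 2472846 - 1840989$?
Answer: $\frac{1380434}{4606353} \approx 0.29968$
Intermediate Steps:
$y = -1370$ ($y = -897 - 473 = -1370$)
$m = 631857$
$j{\left(q \right)} = \left(-1370 + q\right) \left(-556 + q\right)$ ($j{\left(q \right)} = \left(q - 1370\right) \left(q - 556\right) = \left(-1370 + q\right) \left(-556 + q\right)$)
$\frac{j{\left(1348 \right)} + 1397858}{m + 3974496} = \frac{\left(761720 + 1348^{2} - 2596248\right) + 1397858}{631857 + 3974496} = \frac{\left(761720 + 1817104 - 2596248\right) + 1397858}{4606353} = \left(-17424 + 1397858\right) \frac{1}{4606353} = 1380434 \cdot \frac{1}{4606353} = \frac{1380434}{4606353}$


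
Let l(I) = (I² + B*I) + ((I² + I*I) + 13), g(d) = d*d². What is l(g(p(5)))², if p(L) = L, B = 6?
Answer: 2269379044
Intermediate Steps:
g(d) = d³
l(I) = 13 + 3*I² + 6*I (l(I) = (I² + 6*I) + ((I² + I*I) + 13) = (I² + 6*I) + ((I² + I²) + 13) = (I² + 6*I) + (2*I² + 13) = (I² + 6*I) + (13 + 2*I²) = 13 + 3*I² + 6*I)
l(g(p(5)))² = (13 + 3*(5³)² + 6*5³)² = (13 + 3*125² + 6*125)² = (13 + 3*15625 + 750)² = (13 + 46875 + 750)² = 47638² = 2269379044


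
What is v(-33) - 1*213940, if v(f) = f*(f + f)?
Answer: -211762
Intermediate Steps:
v(f) = 2*f² (v(f) = f*(2*f) = 2*f²)
v(-33) - 1*213940 = 2*(-33)² - 1*213940 = 2*1089 - 213940 = 2178 - 213940 = -211762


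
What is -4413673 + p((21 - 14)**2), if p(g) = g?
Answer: -4413624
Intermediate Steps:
-4413673 + p((21 - 14)**2) = -4413673 + (21 - 14)**2 = -4413673 + 7**2 = -4413673 + 49 = -4413624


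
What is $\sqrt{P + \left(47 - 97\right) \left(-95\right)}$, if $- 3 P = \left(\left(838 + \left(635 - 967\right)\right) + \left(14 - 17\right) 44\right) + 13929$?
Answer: $\frac{i \sqrt{159}}{3} \approx 4.2032 i$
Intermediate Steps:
$P = - \frac{14303}{3}$ ($P = - \frac{\left(\left(838 + \left(635 - 967\right)\right) + \left(14 - 17\right) 44\right) + 13929}{3} = - \frac{\left(\left(838 + \left(635 - 967\right)\right) - 132\right) + 13929}{3} = - \frac{\left(\left(838 - 332\right) - 132\right) + 13929}{3} = - \frac{\left(506 - 132\right) + 13929}{3} = - \frac{374 + 13929}{3} = \left(- \frac{1}{3}\right) 14303 = - \frac{14303}{3} \approx -4767.7$)
$\sqrt{P + \left(47 - 97\right) \left(-95\right)} = \sqrt{- \frac{14303}{3} + \left(47 - 97\right) \left(-95\right)} = \sqrt{- \frac{14303}{3} - -4750} = \sqrt{- \frac{14303}{3} + 4750} = \sqrt{- \frac{53}{3}} = \frac{i \sqrt{159}}{3}$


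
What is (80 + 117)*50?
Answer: 9850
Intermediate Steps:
(80 + 117)*50 = 197*50 = 9850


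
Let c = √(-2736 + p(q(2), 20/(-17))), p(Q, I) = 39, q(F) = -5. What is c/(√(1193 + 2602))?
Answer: I*√1137235/1265 ≈ 0.84301*I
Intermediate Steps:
c = I*√2697 (c = √(-2736 + 39) = √(-2697) = I*√2697 ≈ 51.933*I)
c/(√(1193 + 2602)) = (I*√2697)/(√(1193 + 2602)) = (I*√2697)/(√3795) = (I*√2697)*(√3795/3795) = I*√1137235/1265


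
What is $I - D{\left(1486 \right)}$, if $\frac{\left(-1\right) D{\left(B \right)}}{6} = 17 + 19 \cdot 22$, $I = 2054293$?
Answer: $2056903$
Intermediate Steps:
$D{\left(B \right)} = -2610$ ($D{\left(B \right)} = - 6 \left(17 + 19 \cdot 22\right) = - 6 \left(17 + 418\right) = \left(-6\right) 435 = -2610$)
$I - D{\left(1486 \right)} = 2054293 - -2610 = 2054293 + 2610 = 2056903$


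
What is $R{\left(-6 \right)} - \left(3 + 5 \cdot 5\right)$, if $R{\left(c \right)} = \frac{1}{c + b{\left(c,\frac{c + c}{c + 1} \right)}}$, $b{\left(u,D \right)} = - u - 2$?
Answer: $- \frac{57}{2} \approx -28.5$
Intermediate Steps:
$b{\left(u,D \right)} = -2 - u$
$R{\left(c \right)} = - \frac{1}{2}$ ($R{\left(c \right)} = \frac{1}{c - \left(2 + c\right)} = \frac{1}{-2} = - \frac{1}{2}$)
$R{\left(-6 \right)} - \left(3 + 5 \cdot 5\right) = - \frac{1}{2} - \left(3 + 5 \cdot 5\right) = - \frac{1}{2} - \left(3 + 25\right) = - \frac{1}{2} - 28 = - \frac{57}{2}$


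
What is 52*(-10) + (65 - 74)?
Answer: -529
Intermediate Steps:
52*(-10) + (65 - 74) = -520 - 9 = -529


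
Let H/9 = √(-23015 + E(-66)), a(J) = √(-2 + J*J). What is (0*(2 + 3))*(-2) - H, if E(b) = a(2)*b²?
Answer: -9*I*√(23015 - 4356*√2) ≈ -1168.4*I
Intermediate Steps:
a(J) = √(-2 + J²)
E(b) = √2*b² (E(b) = √(-2 + 2²)*b² = √(-2 + 4)*b² = √2*b²)
H = 9*√(-23015 + 4356*√2) (H = 9*√(-23015 + √2*(-66)²) = 9*√(-23015 + √2*4356) = 9*√(-23015 + 4356*√2) ≈ 1168.4*I)
(0*(2 + 3))*(-2) - H = (0*(2 + 3))*(-2) - 9*√(-23015 + 4356*√2) = (0*5)*(-2) - 9*√(-23015 + 4356*√2) = 0*(-2) - 9*√(-23015 + 4356*√2) = 0 - 9*√(-23015 + 4356*√2) = -9*√(-23015 + 4356*√2)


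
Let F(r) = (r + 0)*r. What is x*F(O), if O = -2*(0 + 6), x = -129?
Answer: -18576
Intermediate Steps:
O = -12 (O = -2*6 = -12)
F(r) = r² (F(r) = r*r = r²)
x*F(O) = -129*(-12)² = -129*144 = -18576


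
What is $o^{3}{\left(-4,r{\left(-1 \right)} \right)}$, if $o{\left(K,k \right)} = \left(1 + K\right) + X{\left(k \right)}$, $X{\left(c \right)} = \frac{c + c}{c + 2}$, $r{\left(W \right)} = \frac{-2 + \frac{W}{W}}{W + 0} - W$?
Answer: $-8$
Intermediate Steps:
$r{\left(W \right)} = - W - \frac{1}{W}$ ($r{\left(W \right)} = \frac{-2 + 1}{W} - W = - \frac{1}{W} - W = - W - \frac{1}{W}$)
$X{\left(c \right)} = \frac{2 c}{2 + c}$
$o{\left(K,k \right)} = 1 + K + \frac{2 k}{2 + k}$ ($o{\left(K,k \right)} = \left(1 + K\right) + \frac{2 k}{2 + k} = 1 + K + \frac{2 k}{2 + k}$)
$o^{3}{\left(-4,r{\left(-1 \right)} \right)} = \left(\frac{2 \left(\left(-1\right) \left(-1\right) - \frac{1}{-1}\right) + \left(1 - 4\right) \left(2 - -2\right)}{2 - -2}\right)^{3} = \left(\frac{2 \left(1 - -1\right) - 3 \left(2 + \left(1 - -1\right)\right)}{2 + \left(1 - -1\right)}\right)^{3} = \left(\frac{2 \left(1 + 1\right) - 3 \left(2 + \left(1 + 1\right)\right)}{2 + \left(1 + 1\right)}\right)^{3} = \left(\frac{2 \cdot 2 - 3 \left(2 + 2\right)}{2 + 2}\right)^{3} = \left(\frac{4 - 12}{4}\right)^{3} = \left(\frac{1}{4} \left(-8\right)\right)^{3} = \left(-2\right)^{3} = -8$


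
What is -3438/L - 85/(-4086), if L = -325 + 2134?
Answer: -514589/273762 ≈ -1.8797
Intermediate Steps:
L = 1809
-3438/L - 85/(-4086) = -3438/1809 - 85/(-4086) = -3438*1/1809 - 85*(-1/4086) = -382/201 + 85/4086 = -514589/273762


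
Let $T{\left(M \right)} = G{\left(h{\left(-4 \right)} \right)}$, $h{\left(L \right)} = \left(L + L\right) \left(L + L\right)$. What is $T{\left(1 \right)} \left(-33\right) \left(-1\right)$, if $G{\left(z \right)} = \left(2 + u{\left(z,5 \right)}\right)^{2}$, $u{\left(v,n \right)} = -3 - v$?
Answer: $139425$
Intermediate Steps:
$h{\left(L \right)} = 4 L^{2}$ ($h{\left(L \right)} = 2 L 2 L = 4 L^{2}$)
$G{\left(z \right)} = \left(-1 - z\right)^{2}$ ($G{\left(z \right)} = \left(2 - \left(3 + z\right)\right)^{2} = \left(-1 - z\right)^{2}$)
$T{\left(M \right)} = 4225$ ($T{\left(M \right)} = \left(1 + 4 \left(-4\right)^{2}\right)^{2} = \left(1 + 4 \cdot 16\right)^{2} = \left(1 + 64\right)^{2} = 65^{2} = 4225$)
$T{\left(1 \right)} \left(-33\right) \left(-1\right) = 4225 \left(-33\right) \left(-1\right) = \left(-139425\right) \left(-1\right) = 139425$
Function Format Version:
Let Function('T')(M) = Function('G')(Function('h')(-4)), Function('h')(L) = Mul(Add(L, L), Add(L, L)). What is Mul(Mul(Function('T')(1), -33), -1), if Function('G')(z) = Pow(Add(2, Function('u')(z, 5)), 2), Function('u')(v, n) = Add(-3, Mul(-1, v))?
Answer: 139425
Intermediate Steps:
Function('h')(L) = Mul(4, Pow(L, 2)) (Function('h')(L) = Mul(Mul(2, L), Mul(2, L)) = Mul(4, Pow(L, 2)))
Function('G')(z) = Pow(Add(-1, Mul(-1, z)), 2) (Function('G')(z) = Pow(Add(2, Add(-3, Mul(-1, z))), 2) = Pow(Add(-1, Mul(-1, z)), 2))
Function('T')(M) = 4225 (Function('T')(M) = Pow(Add(1, Mul(4, Pow(-4, 2))), 2) = Pow(Add(1, Mul(4, 16)), 2) = Pow(Add(1, 64), 2) = Pow(65, 2) = 4225)
Mul(Mul(Function('T')(1), -33), -1) = Mul(Mul(4225, -33), -1) = Mul(-139425, -1) = 139425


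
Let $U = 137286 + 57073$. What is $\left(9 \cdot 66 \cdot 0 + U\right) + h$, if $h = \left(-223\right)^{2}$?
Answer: $244088$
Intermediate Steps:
$h = 49729$
$U = 194359$
$\left(9 \cdot 66 \cdot 0 + U\right) + h = \left(9 \cdot 66 \cdot 0 + 194359\right) + 49729 = \left(594 \cdot 0 + 194359\right) + 49729 = \left(0 + 194359\right) + 49729 = 194359 + 49729 = 244088$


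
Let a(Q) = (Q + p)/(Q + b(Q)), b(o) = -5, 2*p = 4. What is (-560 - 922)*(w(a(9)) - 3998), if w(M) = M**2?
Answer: 47310627/8 ≈ 5.9138e+6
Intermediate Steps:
p = 2 (p = (1/2)*4 = 2)
a(Q) = (2 + Q)/(-5 + Q) (a(Q) = (Q + 2)/(Q - 5) = (2 + Q)/(-5 + Q))
(-560 - 922)*(w(a(9)) - 3998) = (-560 - 922)*(((2 + 9)/(-5 + 9))**2 - 3998) = -1482*((11/4)**2 - 3998) = -1482*(121/16 - 3998) = -1482*(-63847/16) = 47310627/8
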